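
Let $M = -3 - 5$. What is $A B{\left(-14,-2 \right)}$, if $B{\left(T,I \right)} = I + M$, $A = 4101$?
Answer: $-41010$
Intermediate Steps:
$M = -8$ ($M = -3 - 5 = -8$)
$B{\left(T,I \right)} = -8 + I$ ($B{\left(T,I \right)} = I - 8 = -8 + I$)
$A B{\left(-14,-2 \right)} = 4101 \left(-8 - 2\right) = 4101 \left(-10\right) = -41010$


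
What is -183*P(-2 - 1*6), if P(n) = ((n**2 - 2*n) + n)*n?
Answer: 105408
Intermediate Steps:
P(n) = n*(n**2 - n) (P(n) = (n**2 - n)*n = n*(n**2 - n))
-183*P(-2 - 1*6) = -183*(-2 - 1*6)**2*(-1 + (-2 - 1*6)) = -183*(-2 - 6)**2*(-1 + (-2 - 6)) = -183*(-8)**2*(-1 - 8) = -11712*(-9) = -183*(-576) = 105408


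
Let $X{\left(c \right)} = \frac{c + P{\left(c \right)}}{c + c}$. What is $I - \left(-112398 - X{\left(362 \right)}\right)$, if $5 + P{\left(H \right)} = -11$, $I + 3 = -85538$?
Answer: $\frac{9722407}{362} \approx 26857.0$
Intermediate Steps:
$I = -85541$ ($I = -3 - 85538 = -85541$)
$P{\left(H \right)} = -16$ ($P{\left(H \right)} = -5 - 11 = -16$)
$X{\left(c \right)} = \frac{-16 + c}{2 c}$ ($X{\left(c \right)} = \frac{c - 16}{c + c} = \frac{-16 + c}{2 c}$)
$I - \left(-112398 - X{\left(362 \right)}\right) = -85541 - \left(-112398 - \frac{-16 + 362}{2 \cdot 362}\right) = -85541 - \left(-112398 - \frac{1}{2} \cdot \frac{1}{362} \cdot 346\right) = -85541 - \left(-112398 - \frac{173}{362}\right) = -85541 - - \frac{40688249}{362} = -85541 + \frac{40688249}{362} = \frac{9722407}{362}$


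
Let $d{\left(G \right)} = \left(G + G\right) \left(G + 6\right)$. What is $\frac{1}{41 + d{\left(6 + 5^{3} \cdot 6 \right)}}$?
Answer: $\frac{1}{1152185} \approx 8.6792 \cdot 10^{-7}$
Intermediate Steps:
$d{\left(G \right)} = 2 G \left(6 + G\right)$
$\frac{1}{41 + d{\left(6 + 5^{3} \cdot 6 \right)}} = \frac{1}{41 + 2 \left(6 + 5^{3} \cdot 6\right) \left(6 + \left(6 + 5^{3} \cdot 6\right)\right)} = \frac{1}{41 + 2 \left(6 + 125 \cdot 6\right) \left(6 + \left(6 + 125 \cdot 6\right)\right)} = \frac{1}{41 + 2 \left(6 + 750\right) \left(6 + \left(6 + 750\right)\right)} = \frac{1}{41 + 2 \cdot 756 \left(6 + 756\right)} = \frac{1}{41 + 2 \cdot 756 \cdot 762} = \frac{1}{41 + 1152144} = \frac{1}{1152185}$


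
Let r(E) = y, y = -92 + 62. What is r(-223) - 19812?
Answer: -19842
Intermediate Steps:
y = -30
r(E) = -30
r(-223) - 19812 = -30 - 19812 = -19842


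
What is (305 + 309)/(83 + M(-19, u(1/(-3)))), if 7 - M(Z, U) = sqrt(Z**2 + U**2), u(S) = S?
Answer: 49734/6965 + 921*sqrt(130)/6965 ≈ 8.6482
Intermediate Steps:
M(Z, U) = 7 - sqrt(U**2 + Z**2) (M(Z, U) = 7 - sqrt(Z**2 + U**2) = 7 - sqrt(U**2 + Z**2))
(305 + 309)/(83 + M(-19, u(1/(-3)))) = (305 + 309)/(83 + (7 - sqrt((1/(-3))**2 + (-19)**2))) = 614/(83 + (7 - sqrt((-1/3)**2 + 361))) = 614/(83 + (7 - sqrt(1/9 + 361))) = 614/(83 + (7 - sqrt(3250/9))) = 614/(83 + (7 - 5*sqrt(130)/3)) = 614/(90 - 5*sqrt(130)/3)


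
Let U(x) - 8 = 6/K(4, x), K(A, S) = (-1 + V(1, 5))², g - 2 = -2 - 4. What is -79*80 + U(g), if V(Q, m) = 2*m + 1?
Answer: -315597/50 ≈ -6311.9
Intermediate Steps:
V(Q, m) = 1 + 2*m
g = -4 (g = 2 + (-2 - 4) = 2 - 6 = -4)
K(A, S) = 100 (K(A, S) = (-1 + (1 + 2*5))² = (-1 + (1 + 10))² = (-1 + 11)² = 10² = 100)
U(x) = 403/50 (U(x) = 8 + 6/100 = 8 + 6*(1/100) = 8 + 3/50 = 403/50)
-79*80 + U(g) = -79*80 + 403/50 = -6320 + 403/50 = -315597/50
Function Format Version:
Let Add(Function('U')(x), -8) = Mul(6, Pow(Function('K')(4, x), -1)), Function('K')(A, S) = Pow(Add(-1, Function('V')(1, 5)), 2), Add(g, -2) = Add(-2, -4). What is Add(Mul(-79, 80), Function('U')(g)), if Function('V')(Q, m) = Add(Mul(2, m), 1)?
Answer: Rational(-315597, 50) ≈ -6311.9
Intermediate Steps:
Function('V')(Q, m) = Add(1, Mul(2, m))
g = -4 (g = Add(2, Add(-2, -4)) = Add(2, -6) = -4)
Function('K')(A, S) = 100 (Function('K')(A, S) = Pow(Add(-1, Add(1, Mul(2, 5))), 2) = Pow(Add(-1, Add(1, 10)), 2) = Pow(Add(-1, 11), 2) = Pow(10, 2) = 100)
Function('U')(x) = Rational(403, 50) (Function('U')(x) = Add(8, Mul(6, Pow(100, -1))) = Add(8, Mul(6, Rational(1, 100))) = Add(8, Rational(3, 50)) = Rational(403, 50))
Add(Mul(-79, 80), Function('U')(g)) = Add(Mul(-79, 80), Rational(403, 50)) = Add(-6320, Rational(403, 50)) = Rational(-315597, 50)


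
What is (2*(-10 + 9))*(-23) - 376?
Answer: -330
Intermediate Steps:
(2*(-10 + 9))*(-23) - 376 = (2*(-1))*(-23) - 376 = -2*(-23) - 376 = 46 - 376 = -330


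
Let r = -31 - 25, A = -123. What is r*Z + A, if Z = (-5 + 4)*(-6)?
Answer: -459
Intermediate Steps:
r = -56
Z = 6 (Z = -1*(-6) = 6)
r*Z + A = -56*6 - 123 = -336 - 123 = -459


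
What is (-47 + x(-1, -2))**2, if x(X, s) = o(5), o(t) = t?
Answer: 1764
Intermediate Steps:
x(X, s) = 5
(-47 + x(-1, -2))**2 = (-47 + 5)**2 = (-42)**2 = 1764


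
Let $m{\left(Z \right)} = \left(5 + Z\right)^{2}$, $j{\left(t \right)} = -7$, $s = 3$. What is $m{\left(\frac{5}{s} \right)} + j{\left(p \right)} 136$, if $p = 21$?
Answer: $- \frac{8168}{9} \approx -907.56$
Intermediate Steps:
$m{\left(\frac{5}{s} \right)} + j{\left(p \right)} 136 = \left(5 + \frac{5}{3}\right)^{2} - 952 = \left(\frac{20}{3}\right)^{2} - 952 = \frac{400}{9} - 952 = - \frac{8168}{9}$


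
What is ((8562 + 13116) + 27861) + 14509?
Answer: 64048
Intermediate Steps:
((8562 + 13116) + 27861) + 14509 = (21678 + 27861) + 14509 = 49539 + 14509 = 64048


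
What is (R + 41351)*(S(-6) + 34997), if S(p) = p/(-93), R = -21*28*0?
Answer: 44862072059/31 ≈ 1.4472e+9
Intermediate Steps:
R = 0 (R = -588*0 = 0)
S(p) = -p/93 (S(p) = p*(-1/93) = -p/93)
(R + 41351)*(S(-6) + 34997) = (0 + 41351)*(-1/93*(-6) + 34997) = 41351*(2/31 + 34997) = 41351*(1084909/31) = 44862072059/31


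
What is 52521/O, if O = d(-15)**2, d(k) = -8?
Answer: 52521/64 ≈ 820.64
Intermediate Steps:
O = 64 (O = (-8)**2 = 64)
52521/O = 52521/64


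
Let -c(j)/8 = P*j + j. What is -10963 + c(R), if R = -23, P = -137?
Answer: -35987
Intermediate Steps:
c(j) = 1088*j (c(j) = -8*(-137*j + j) = -(-1088)*j = 1088*j)
-10963 + c(R) = -10963 + 1088*(-23) = -10963 - 25024 = -35987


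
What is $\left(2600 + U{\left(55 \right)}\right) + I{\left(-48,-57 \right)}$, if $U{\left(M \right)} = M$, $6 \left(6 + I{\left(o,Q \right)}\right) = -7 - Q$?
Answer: $\frac{7972}{3} \approx 2657.3$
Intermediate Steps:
$I{\left(o,Q \right)} = - \frac{43}{6} - \frac{Q}{6}$ ($I{\left(o,Q \right)} = -6 + \frac{-7 - Q}{6} = -6 - \left(\frac{7}{6} + \frac{Q}{6}\right) = - \frac{43}{6} - \frac{Q}{6}$)
$\left(2600 + U{\left(55 \right)}\right) + I{\left(-48,-57 \right)} = \left(2600 + 55\right) - - \frac{7}{3} = 2655 + \left(- \frac{43}{6} + \frac{19}{2}\right) = 2655 + \frac{7}{3} = \frac{7972}{3}$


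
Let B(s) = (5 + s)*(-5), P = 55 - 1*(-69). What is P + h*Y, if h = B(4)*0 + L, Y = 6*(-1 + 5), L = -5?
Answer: 4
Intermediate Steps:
P = 124 (P = 55 + 69 = 124)
B(s) = -25 - 5*s
Y = 24 (Y = 6*4 = 24)
h = -5 (h = (-25 - 5*4)*0 - 5 = (-25 - 20)*0 - 5 = -45*0 - 5 = 0 - 5 = -5)
P + h*Y = 124 - 5*24 = 124 - 120 = 4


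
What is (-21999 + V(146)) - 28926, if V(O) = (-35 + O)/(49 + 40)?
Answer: -4532214/89 ≈ -50924.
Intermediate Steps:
V(O) = -35/89 + O/89 (V(O) = (-35 + O)/89 = (-35 + O)*(1/89) = -35/89 + O/89)
(-21999 + V(146)) - 28926 = (-21999 + (-35/89 + (1/89)*146)) - 28926 = (-21999 + (-35/89 + 146/89)) - 28926 = (-21999 + 111/89) - 28926 = -1957800/89 - 28926 = -4532214/89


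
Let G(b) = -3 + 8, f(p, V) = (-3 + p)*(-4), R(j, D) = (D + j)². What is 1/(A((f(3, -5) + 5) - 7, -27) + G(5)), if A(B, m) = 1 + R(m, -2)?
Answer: 1/847 ≈ 0.0011806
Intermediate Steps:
f(p, V) = 12 - 4*p
G(b) = 5
A(B, m) = 1 + (-2 + m)²
1/(A((f(3, -5) + 5) - 7, -27) + G(5)) = 1/((1 + (-2 - 27)²) + 5) = 1/((1 + (-29)²) + 5) = 1/((1 + 841) + 5) = 1/(842 + 5) = 1/847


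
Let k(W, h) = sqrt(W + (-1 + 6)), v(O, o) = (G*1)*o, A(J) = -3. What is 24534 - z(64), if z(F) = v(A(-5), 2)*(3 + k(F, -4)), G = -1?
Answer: 24540 + 2*sqrt(69) ≈ 24557.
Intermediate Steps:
v(O, o) = -o (v(O, o) = (-1*1)*o = -o)
k(W, h) = sqrt(5 + W) (k(W, h) = sqrt(W + 5) = sqrt(5 + W))
z(F) = -6 - 2*sqrt(5 + F) (z(F) = (-1*2)*(3 + sqrt(5 + F)) = -2*(3 + sqrt(5 + F)) = -6 - 2*sqrt(5 + F))
24534 - z(64) = 24534 - (-6 - 2*sqrt(5 + 64)) = 24534 - (-6 - 2*sqrt(69)) = 24534 + (6 + 2*sqrt(69)) = 24540 + 2*sqrt(69)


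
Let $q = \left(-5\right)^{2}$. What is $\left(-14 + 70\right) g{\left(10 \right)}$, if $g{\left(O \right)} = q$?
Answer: $1400$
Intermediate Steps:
$q = 25$
$g{\left(O \right)} = 25$
$\left(-14 + 70\right) g{\left(10 \right)} = \left(-14 + 70\right) 25 = 56 \cdot 25 = 1400$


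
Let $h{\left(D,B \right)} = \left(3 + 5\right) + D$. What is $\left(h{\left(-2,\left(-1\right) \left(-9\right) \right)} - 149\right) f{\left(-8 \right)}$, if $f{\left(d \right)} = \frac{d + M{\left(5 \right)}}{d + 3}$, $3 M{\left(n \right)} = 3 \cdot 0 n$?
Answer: $- \frac{1144}{5} \approx -228.8$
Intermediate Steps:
$M{\left(n \right)} = 0$ ($M{\left(n \right)} = \frac{3 \cdot 0 n}{3} = \frac{0 n}{3} = \frac{1}{3} \cdot 0 = 0$)
$h{\left(D,B \right)} = 8 + D$
$f{\left(d \right)} = \frac{d}{3 + d}$ ($f{\left(d \right)} = \frac{d + 0}{d + 3} = \frac{d}{3 + d}$)
$\left(h{\left(-2,\left(-1\right) \left(-9\right) \right)} - 149\right) f{\left(-8 \right)} = \left(\left(8 - 2\right) - 149\right) \left(- \frac{8}{3 - 8}\right) = \left(6 - 149\right) \left(- \frac{8}{-5}\right) = - 143 \left(\left(-8\right) \left(- \frac{1}{5}\right)\right) = \left(-143\right) \frac{8}{5} = - \frac{1144}{5}$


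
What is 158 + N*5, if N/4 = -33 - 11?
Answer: -722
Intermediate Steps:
N = -176 (N = 4*(-33 - 11) = 4*(-44) = -176)
158 + N*5 = 158 - 176*5 = 158 - 880 = -722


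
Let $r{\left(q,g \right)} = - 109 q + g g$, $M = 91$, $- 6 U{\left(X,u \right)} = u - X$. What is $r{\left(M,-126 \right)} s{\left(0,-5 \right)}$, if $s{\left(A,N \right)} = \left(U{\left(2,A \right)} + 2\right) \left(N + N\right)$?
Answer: $- \frac{416990}{3} \approx -1.39 \cdot 10^{5}$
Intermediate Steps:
$U{\left(X,u \right)} = - \frac{u}{6} + \frac{X}{6}$ ($U{\left(X,u \right)} = - \frac{u - X}{6} = - \frac{u}{6} + \frac{X}{6}$)
$r{\left(q,g \right)} = g^{2} - 109 q$ ($r{\left(q,g \right)} = - 109 q + g^{2} = g^{2} - 109 q$)
$s{\left(A,N \right)} = 2 N \left(\frac{7}{3} - \frac{A}{6}\right)$ ($s{\left(A,N \right)} = \left(\left(- \frac{A}{6} + \frac{1}{6} \cdot 2\right) + 2\right) \left(N + N\right) = \left(\left(- \frac{A}{6} + \frac{1}{3}\right) + 2\right) 2 N = \left(\left(\frac{1}{3} - \frac{A}{6}\right) + 2\right) 2 N = \left(\frac{7}{3} - \frac{A}{6}\right) 2 N = 2 N \left(\frac{7}{3} - \frac{A}{6}\right)$)
$r{\left(M,-126 \right)} s{\left(0,-5 \right)} = \left(\left(-126\right)^{2} - 9919\right) \frac{1}{3} \left(-5\right) \left(14 - 0\right) = \left(15876 - 9919\right) \frac{1}{3} \left(-5\right) \left(14 + 0\right) = 5957 \cdot \frac{1}{3} \left(-5\right) 14 = 5957 \left(- \frac{70}{3}\right) = - \frac{416990}{3}$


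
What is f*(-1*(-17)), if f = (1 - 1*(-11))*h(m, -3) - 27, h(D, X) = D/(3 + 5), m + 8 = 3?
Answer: -1173/2 ≈ -586.50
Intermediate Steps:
m = -5 (m = -8 + 3 = -5)
h(D, X) = D/8
f = -69/2 (f = (1 - 1*(-11))*((⅛)*(-5)) - 27 = (1 + 11)*(-5/8) - 27 = 12*(-5/8) - 27 = -15/2 - 27 = -69/2 ≈ -34.500)
f*(-1*(-17)) = -(-69)*(-17)/2 = -69/2*17 = -1173/2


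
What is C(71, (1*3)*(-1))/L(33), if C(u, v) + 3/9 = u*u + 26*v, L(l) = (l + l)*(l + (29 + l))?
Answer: 7444/9405 ≈ 0.79149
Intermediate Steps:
L(l) = 2*l*(29 + 2*l) (L(l) = (2*l)*(29 + 2*l) = 2*l*(29 + 2*l))
C(u, v) = -1/3 + u**2 + 26*v (C(u, v) = -1/3 + (u*u + 26*v) = -1/3 + (u**2 + 26*v) = -1/3 + u**2 + 26*v)
C(71, (1*3)*(-1))/L(33) = (-1/3 + 71**2 + 26*((1*3)*(-1)))/((2*33*(29 + 2*33))) = (-1/3 + 5041 + 26*(3*(-1)))/((2*33*(29 + 66))) = (-1/3 + 5041 + 26*(-3))/((2*33*95)) = (-1/3 + 5041 - 78)/6270 = (14888/3)*(1/6270) = 7444/9405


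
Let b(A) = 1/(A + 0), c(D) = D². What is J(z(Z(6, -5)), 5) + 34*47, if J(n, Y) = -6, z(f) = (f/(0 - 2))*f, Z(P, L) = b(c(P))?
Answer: 1592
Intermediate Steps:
b(A) = 1/A
Z(P, L) = P⁻² (Z(P, L) = 1/(P²) = P⁻²)
z(f) = -f²/2 (z(f) = (f/(-2))*f = (f*(-½))*f = (-f/2)*f = -f²/2)
J(z(Z(6, -5)), 5) + 34*47 = -6 + 34*47 = -6 + 1598 = 1592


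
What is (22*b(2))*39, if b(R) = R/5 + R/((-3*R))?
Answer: 286/5 ≈ 57.200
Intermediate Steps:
b(R) = -1/3 + R/5 (b(R) = R*(1/5) + R*(-1/(3*R)) = R/5 - 1/3 = -1/3 + R/5)
(22*b(2))*39 = (22*(-1/3 + (1/5)*2))*39 = (22*(-1/3 + 2/5))*39 = (22*(1/15))*39 = (22/15)*39 = 286/5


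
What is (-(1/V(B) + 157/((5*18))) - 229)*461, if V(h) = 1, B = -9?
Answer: -9615077/90 ≈ -1.0683e+5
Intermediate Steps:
(-(1/V(B) + 157/((5*18))) - 229)*461 = (-(1/1 + 157/((5*18))) - 229)*461 = (-(1*1 + 157/90) - 229)*461 = (-(1 + 157*(1/90)) - 229)*461 = (-(1 + 157/90) - 229)*461 = (-1*247/90 - 229)*461 = (-247/90 - 229)*461 = -20857/90*461 = -9615077/90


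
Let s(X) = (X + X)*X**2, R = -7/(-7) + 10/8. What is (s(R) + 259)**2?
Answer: 81306289/1024 ≈ 79401.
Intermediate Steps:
R = 9/4 (R = -7*(-1/7) + 10*(1/8) = 1 + 5/4 = 9/4 ≈ 2.2500)
s(X) = 2*X**3 (s(X) = (2*X)*X**2 = 2*X**3)
(s(R) + 259)**2 = (2*(9/4)**3 + 259)**2 = (2*(729/64) + 259)**2 = (729/32 + 259)**2 = (9017/32)**2 = 81306289/1024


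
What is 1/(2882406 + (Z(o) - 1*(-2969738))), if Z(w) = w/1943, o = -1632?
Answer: 1943/11370714160 ≈ 1.7088e-7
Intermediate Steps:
Z(w) = w/1943 (Z(w) = w*(1/1943) = w/1943)
1/(2882406 + (Z(o) - 1*(-2969738))) = 1/(2882406 + ((1/1943)*(-1632) - 1*(-2969738))) = 1/(2882406 + (-1632/1943 + 2969738)) = 1/(2882406 + 5770199302/1943) = 1/(11370714160/1943) = 1943/11370714160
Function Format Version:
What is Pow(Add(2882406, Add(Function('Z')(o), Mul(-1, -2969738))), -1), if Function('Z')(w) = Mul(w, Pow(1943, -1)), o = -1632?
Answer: Rational(1943, 11370714160) ≈ 1.7088e-7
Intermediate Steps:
Function('Z')(w) = Mul(Rational(1, 1943), w) (Function('Z')(w) = Mul(w, Rational(1, 1943)) = Mul(Rational(1, 1943), w))
Pow(Add(2882406, Add(Function('Z')(o), Mul(-1, -2969738))), -1) = Pow(Add(2882406, Add(Mul(Rational(1, 1943), -1632), Mul(-1, -2969738))), -1) = Pow(Add(2882406, Add(Rational(-1632, 1943), 2969738)), -1) = Pow(Add(2882406, Rational(5770199302, 1943)), -1) = Pow(Rational(11370714160, 1943), -1) = Rational(1943, 11370714160)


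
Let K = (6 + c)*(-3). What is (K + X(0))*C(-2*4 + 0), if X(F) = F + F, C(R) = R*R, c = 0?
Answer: -1152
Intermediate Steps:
C(R) = R²
K = -18 (K = (6 + 0)*(-3) = 6*(-3) = -18)
X(F) = 2*F
(K + X(0))*C(-2*4 + 0) = (-18 + 2*0)*(-2*4 + 0)² = (-18 + 0)*(-8 + 0)² = -18*(-8)² = -18*64 = -1152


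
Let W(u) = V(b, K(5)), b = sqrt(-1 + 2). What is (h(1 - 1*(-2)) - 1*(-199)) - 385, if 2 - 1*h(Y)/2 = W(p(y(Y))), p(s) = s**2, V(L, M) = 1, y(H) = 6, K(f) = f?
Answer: -184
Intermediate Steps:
b = 1 (b = sqrt(1) = 1)
W(u) = 1
h(Y) = 2 (h(Y) = 4 - 2*1 = 4 - 2 = 2)
(h(1 - 1*(-2)) - 1*(-199)) - 385 = (2 - 1*(-199)) - 385 = (2 + 199) - 385 = 201 - 385 = -184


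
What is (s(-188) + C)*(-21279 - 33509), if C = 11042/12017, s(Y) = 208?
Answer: -137549547464/12017 ≈ -1.1446e+7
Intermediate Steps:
C = 11042/12017 (C = 11042*(1/12017) = 11042/12017 ≈ 0.91887)
(s(-188) + C)*(-21279 - 33509) = (208 + 11042/12017)*(-21279 - 33509) = (2510578/12017)*(-54788) = -137549547464/12017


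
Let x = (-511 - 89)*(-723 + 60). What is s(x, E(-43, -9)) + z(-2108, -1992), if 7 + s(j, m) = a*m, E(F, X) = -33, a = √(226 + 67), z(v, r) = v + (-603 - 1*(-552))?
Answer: -2166 - 33*√293 ≈ -2730.9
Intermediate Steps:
z(v, r) = -51 + v (z(v, r) = v + (-603 + 552) = v - 51 = -51 + v)
a = √293 ≈ 17.117
x = 397800 (x = -600*(-663) = 397800)
s(j, m) = -7 + m*√293 (s(j, m) = -7 + √293*m = -7 + m*√293)
s(x, E(-43, -9)) + z(-2108, -1992) = (-7 - 33*√293) + (-51 - 2108) = (-7 - 33*√293) - 2159 = -2166 - 33*√293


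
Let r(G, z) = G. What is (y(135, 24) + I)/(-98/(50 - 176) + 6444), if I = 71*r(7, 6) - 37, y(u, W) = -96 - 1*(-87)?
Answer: 369/5273 ≈ 0.069979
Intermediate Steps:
y(u, W) = -9 (y(u, W) = -96 + 87 = -9)
I = 460 (I = 71*7 - 37 = 497 - 37 = 460)
(y(135, 24) + I)/(-98/(50 - 176) + 6444) = (-9 + 460)/(-98/(50 - 176) + 6444) = 451/(-98/(-126) + 6444) = 451/(-98*(-1/126) + 6444) = 451/(7/9 + 6444) = 451/(58003/9) = 451*(9/58003) = 369/5273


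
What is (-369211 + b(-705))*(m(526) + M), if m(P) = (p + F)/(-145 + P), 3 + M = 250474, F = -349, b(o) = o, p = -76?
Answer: -35300723581816/381 ≈ -9.2653e+10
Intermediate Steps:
M = 250471 (M = -3 + 250474 = 250471)
m(P) = -425/(-145 + P) (m(P) = (-76 - 349)/(-145 + P) = -425/(-145 + P))
(-369211 + b(-705))*(m(526) + M) = (-369211 - 705)*(-425/(-145 + 526) + 250471) = -369916*(-425/381 + 250471) = -369916*95429026/381 = -35300723581816/381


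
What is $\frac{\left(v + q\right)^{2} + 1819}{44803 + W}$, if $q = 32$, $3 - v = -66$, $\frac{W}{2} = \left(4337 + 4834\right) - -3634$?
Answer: $\frac{12020}{70413} \approx 0.17071$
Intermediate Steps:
$W = 25610$ ($W = 2 \left(\left(4337 + 4834\right) - -3634\right) = 2 \left(9171 + 3634\right) = 2 \cdot 12805 = 25610$)
$v = 69$ ($v = 3 - -66 = 3 + 66 = 69$)
$\frac{\left(v + q\right)^{2} + 1819}{44803 + W} = \frac{\left(69 + 32\right)^{2} + 1819}{44803 + 25610} = \frac{101^{2} + 1819}{70413} = \left(10201 + 1819\right) \frac{1}{70413} = 12020 \cdot \frac{1}{70413} = \frac{12020}{70413}$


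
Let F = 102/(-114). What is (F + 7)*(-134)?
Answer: -15544/19 ≈ -818.11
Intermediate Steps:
F = -17/19 (F = 102*(-1/114) = -17/19 ≈ -0.89474)
(F + 7)*(-134) = (-17/19 + 7)*(-134) = (116/19)*(-134) = -15544/19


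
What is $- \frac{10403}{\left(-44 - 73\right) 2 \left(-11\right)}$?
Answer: $- \frac{10403}{2574} \approx -4.0416$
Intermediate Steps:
$- \frac{10403}{\left(-44 - 73\right) 2 \left(-11\right)} = - \frac{10403}{\left(-117\right) \left(-22\right)} = - \frac{10403}{2574}$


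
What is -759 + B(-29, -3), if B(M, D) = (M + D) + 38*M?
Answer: -1893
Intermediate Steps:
B(M, D) = D + 39*M (B(M, D) = (D + M) + 38*M = D + 39*M)
-759 + B(-29, -3) = -759 + (-3 + 39*(-29)) = -759 + (-3 - 1131) = -759 - 1134 = -1893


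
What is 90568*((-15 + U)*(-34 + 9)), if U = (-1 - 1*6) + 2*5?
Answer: 27170400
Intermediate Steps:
U = 3 (U = (-1 - 6) + 10 = -7 + 10 = 3)
90568*((-15 + U)*(-34 + 9)) = 90568*((-15 + 3)*(-34 + 9)) = 90568*(-12*(-25)) = 90568*300 = 27170400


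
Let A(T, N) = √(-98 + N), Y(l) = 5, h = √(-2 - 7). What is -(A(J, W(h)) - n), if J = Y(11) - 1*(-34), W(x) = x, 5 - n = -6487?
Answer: 6492 - √(-98 + 3*I) ≈ 6491.9 - 9.9007*I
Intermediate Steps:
h = 3*I (h = √(-9) = 3*I ≈ 3.0*I)
n = 6492 (n = 5 - 1*(-6487) = 5 + 6487 = 6492)
J = 39 (J = 5 - 1*(-34) = 5 + 34 = 39)
-(A(J, W(h)) - n) = -(√(-98 + 3*I) - 1*6492) = -(√(-98 + 3*I) - 6492) = -(-6492 + √(-98 + 3*I)) = 6492 - √(-98 + 3*I)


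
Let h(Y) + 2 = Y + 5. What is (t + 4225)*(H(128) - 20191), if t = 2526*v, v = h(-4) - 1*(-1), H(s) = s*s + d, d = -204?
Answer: -16946475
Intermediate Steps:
H(s) = -204 + s² (H(s) = s*s - 204 = s² - 204 = -204 + s²)
h(Y) = 3 + Y (h(Y) = -2 + (Y + 5) = -2 + (5 + Y) = 3 + Y)
v = 0 (v = (3 - 4) - 1*(-1) = -1 + 1 = 0)
t = 0 (t = 2526*0 = 0)
(t + 4225)*(H(128) - 20191) = (0 + 4225)*((-204 + 128²) - 20191) = 4225*((-204 + 16384) - 20191) = 4225*(16180 - 20191) = 4225*(-4011) = -16946475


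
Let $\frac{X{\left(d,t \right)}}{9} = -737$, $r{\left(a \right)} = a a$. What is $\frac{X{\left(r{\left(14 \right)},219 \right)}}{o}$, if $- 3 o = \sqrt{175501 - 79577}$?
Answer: $\frac{19899 \sqrt{23981}}{47962} \approx 64.249$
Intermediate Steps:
$r{\left(a \right)} = a^{2}$
$X{\left(d,t \right)} = -6633$ ($X{\left(d,t \right)} = 9 \left(-737\right) = -6633$)
$o = - \frac{2 \sqrt{23981}}{3}$ ($o = - \frac{\sqrt{175501 - 79577}}{3} = - \frac{\sqrt{95924}}{3} = - \frac{2 \sqrt{23981}}{3} \approx -103.24$)
$\frac{X{\left(r{\left(14 \right)},219 \right)}}{o} = - \frac{6633}{\left(- \frac{2}{3}\right) \sqrt{23981}} = - 6633 \left(- \frac{3 \sqrt{23981}}{47962}\right) = \frac{19899 \sqrt{23981}}{47962}$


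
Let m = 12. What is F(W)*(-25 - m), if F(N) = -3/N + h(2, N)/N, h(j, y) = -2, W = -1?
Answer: -185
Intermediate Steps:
F(N) = -5/N (F(N) = -3/N - 2/N = -5/N)
F(W)*(-25 - m) = (-5/(-1))*(-25 - 1*12) = (-5*(-1))*(-25 - 12) = 5*(-37) = -185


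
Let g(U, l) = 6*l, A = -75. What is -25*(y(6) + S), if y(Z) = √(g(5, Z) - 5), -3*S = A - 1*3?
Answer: -650 - 25*√31 ≈ -789.19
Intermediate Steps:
S = 26 (S = -(-75 - 1*3)/3 = -(-75 - 3)/3 = -⅓*(-78) = 26)
y(Z) = √(-5 + 6*Z) (y(Z) = √(6*Z - 5) = √(-5 + 6*Z))
-25*(y(6) + S) = -25*(√(-5 + 6*6) + 26) = -25*(√(-5 + 36) + 26) = -25*(√31 + 26) = -25*(26 + √31) = -650 - 25*√31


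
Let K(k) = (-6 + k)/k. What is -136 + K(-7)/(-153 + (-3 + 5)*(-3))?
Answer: -151381/1113 ≈ -136.01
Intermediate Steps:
K(k) = (-6 + k)/k
-136 + K(-7)/(-153 + (-3 + 5)*(-3)) = -136 + ((-6 - 7)/(-7))/(-153 + (-3 + 5)*(-3)) = -136 + (-⅐*(-13))/(-153 + 2*(-3)) = -136 + (13/7)/(-153 - 6) = -136 + (13/7)/(-159) = -136 - 1/159*13/7 = -136 - 13/1113 = -151381/1113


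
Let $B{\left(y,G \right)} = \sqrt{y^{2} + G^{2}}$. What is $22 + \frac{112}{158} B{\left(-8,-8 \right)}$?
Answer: $22 + \frac{448 \sqrt{2}}{79} \approx 30.02$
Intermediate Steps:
$B{\left(y,G \right)} = \sqrt{G^{2} + y^{2}}$
$22 + \frac{112}{158} B{\left(-8,-8 \right)} = 22 + \frac{112}{158} \sqrt{\left(-8\right)^{2} + \left(-8\right)^{2}} = 22 + 112 \cdot \frac{1}{158} \sqrt{64 + 64} = 22 + \frac{56 \sqrt{128}}{79} = 22 + \frac{56 \cdot 8 \sqrt{2}}{79} = 22 + \frac{448 \sqrt{2}}{79}$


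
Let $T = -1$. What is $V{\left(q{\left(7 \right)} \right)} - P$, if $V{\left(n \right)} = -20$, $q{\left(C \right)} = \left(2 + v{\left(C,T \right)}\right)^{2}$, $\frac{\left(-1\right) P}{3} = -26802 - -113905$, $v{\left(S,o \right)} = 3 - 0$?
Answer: $261289$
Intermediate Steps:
$v{\left(S,o \right)} = 3$ ($v{\left(S,o \right)} = 3 + 0 = 3$)
$P = -261309$ ($P = - 3 \left(-26802 - -113905\right) = - 3 \left(-26802 + 113905\right) = \left(-3\right) 87103 = -261309$)
$q{\left(C \right)} = 25$ ($q{\left(C \right)} = \left(2 + 3\right)^{2} = 5^{2} = 25$)
$V{\left(q{\left(7 \right)} \right)} - P = -20 - -261309 = -20 + 261309 = 261289$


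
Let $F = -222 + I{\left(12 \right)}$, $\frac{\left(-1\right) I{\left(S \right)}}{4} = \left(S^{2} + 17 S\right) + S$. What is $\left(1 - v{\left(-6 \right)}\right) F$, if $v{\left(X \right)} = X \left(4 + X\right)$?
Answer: $18282$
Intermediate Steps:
$I{\left(S \right)} = - 72 S - 4 S^{2}$ ($I{\left(S \right)} = - 4 \left(\left(S^{2} + 17 S\right) + S\right) = - 4 \left(S^{2} + 18 S\right) = - 72 S - 4 S^{2}$)
$F = -1662$ ($F = -222 - 48 \left(18 + 12\right) = -222 - 48 \cdot 30 = -222 - 1440 = -1662$)
$\left(1 - v{\left(-6 \right)}\right) F = \left(1 - - 6 \left(4 - 6\right)\right) \left(-1662\right) = \left(1 - \left(-6\right) \left(-2\right)\right) \left(-1662\right) = \left(1 - 12\right) \left(-1662\right) = \left(-11\right) \left(-1662\right) = 18282$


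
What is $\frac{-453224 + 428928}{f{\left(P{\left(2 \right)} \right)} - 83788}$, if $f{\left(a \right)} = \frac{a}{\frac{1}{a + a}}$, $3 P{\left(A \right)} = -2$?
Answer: $\frac{54666}{188521} \approx 0.28997$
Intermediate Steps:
$P{\left(A \right)} = - \frac{2}{3}$ ($P{\left(A \right)} = \frac{1}{3} \left(-2\right) = - \frac{2}{3}$)
$f{\left(a \right)} = 2 a^{2}$ ($f{\left(a \right)} = \frac{a}{\frac{1}{2 a}} = \frac{a}{\frac{1}{2} \frac{1}{a}} = a 2 a = 2 a^{2}$)
$\frac{-453224 + 428928}{f{\left(P{\left(2 \right)} \right)} - 83788} = \frac{-453224 + 428928}{2 \left(- \frac{2}{3}\right)^{2} - 83788} = - \frac{24296}{2 \cdot \frac{4}{9} - 83788} = - \frac{24296}{\frac{8}{9} - 83788} = - \frac{24296}{- \frac{754084}{9}} = \left(-24296\right) \left(- \frac{9}{754084}\right) = \frac{54666}{188521}$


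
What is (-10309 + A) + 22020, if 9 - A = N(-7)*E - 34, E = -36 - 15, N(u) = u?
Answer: 11397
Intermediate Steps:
E = -51
A = -314 (A = 9 - (-7*(-51) - 34) = 9 - (357 - 34) = 9 - 1*323 = 9 - 323 = -314)
(-10309 + A) + 22020 = (-10309 - 314) + 22020 = -10623 + 22020 = 11397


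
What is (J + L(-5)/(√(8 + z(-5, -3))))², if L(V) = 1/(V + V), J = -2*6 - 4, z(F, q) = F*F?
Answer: (5280 + √33)²/108900 ≈ 256.56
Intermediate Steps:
z(F, q) = F²
J = -16 (J = -12 - 4 = -16)
L(V) = 1/(2*V)
(J + L(-5)/(√(8 + z(-5, -3))))² = (-16 + ((½)/(-5))/(√(8 + (-5)²)))² = (-16 + ((½)*(-⅕))/(√(8 + 25)))² = (-16 - √33/33/10)² = (-16 - √33/330)²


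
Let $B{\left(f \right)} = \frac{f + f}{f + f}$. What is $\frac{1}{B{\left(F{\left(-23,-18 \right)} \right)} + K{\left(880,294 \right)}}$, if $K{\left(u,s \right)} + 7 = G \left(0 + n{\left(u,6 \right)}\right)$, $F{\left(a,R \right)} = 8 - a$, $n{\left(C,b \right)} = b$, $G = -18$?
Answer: $- \frac{1}{114} \approx -0.0087719$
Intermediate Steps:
$K{\left(u,s \right)} = -115$ ($K{\left(u,s \right)} = -7 - 18 \left(0 + 6\right) = -7 - 108 = -115$)
$B{\left(f \right)} = 1$ ($B{\left(f \right)} = \frac{2 f}{2 f} = 2 f \frac{1}{2 f} = 1$)
$\frac{1}{B{\left(F{\left(-23,-18 \right)} \right)} + K{\left(880,294 \right)}} = \frac{1}{1 - 115} = \frac{1}{-114} = - \frac{1}{114}$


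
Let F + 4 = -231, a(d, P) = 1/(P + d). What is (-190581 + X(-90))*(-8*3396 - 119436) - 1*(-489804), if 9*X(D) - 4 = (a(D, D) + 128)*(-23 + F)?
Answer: 1281522472498/45 ≈ 2.8478e+10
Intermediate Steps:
F = -235 (F = -4 - 231 = -235)
X(D) = -33020/9 - 43/(3*D) (X(D) = 4/9 + ((1/(D + D) + 128)*(-23 - 235))/9 = 4/9 + ((1/(2*D) + 128)*(-258))/9 = 4/9 + ((128 + 1/(2*D))*(-258))/9 = 4/9 + (-33024 - 129/D)/9 = 4/9 + (-11008/3 - 43/(3*D)) = -33020/9 - 43/(3*D))
(-190581 + X(-90))*(-8*3396 - 119436) - 1*(-489804) = (-190581 + (1/9)*(-129 - 33020*(-90))/(-90))*(-8*3396 - 119436) - 1*(-489804) = (-190581 + (1/9)*(-1/90)*(-129 + 2971800))*(-27168 - 119436) + 489804 = (-190581 + (1/9)*(-1/90)*2971671)*(-146604) + 489804 = (-190581 - 990557/270)*(-146604) + 489804 = -52447427/270*(-146604) + 489804 = 1281500431318/45 + 489804 = 1281522472498/45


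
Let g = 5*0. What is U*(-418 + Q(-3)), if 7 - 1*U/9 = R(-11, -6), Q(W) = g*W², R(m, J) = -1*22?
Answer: -109098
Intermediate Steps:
R(m, J) = -22
g = 0
Q(W) = 0 (Q(W) = 0*W² = 0)
U = 261 (U = 63 - 9*(-22) = 63 + 198 = 261)
U*(-418 + Q(-3)) = 261*(-418 + 0) = 261*(-418) = -109098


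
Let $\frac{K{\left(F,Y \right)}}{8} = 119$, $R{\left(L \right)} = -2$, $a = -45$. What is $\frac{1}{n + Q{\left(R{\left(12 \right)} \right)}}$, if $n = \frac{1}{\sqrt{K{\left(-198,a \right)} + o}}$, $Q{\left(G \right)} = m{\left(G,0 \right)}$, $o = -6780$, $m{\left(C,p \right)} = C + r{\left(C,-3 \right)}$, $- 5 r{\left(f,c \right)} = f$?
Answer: $- \frac{233120}{373017} + \frac{50 i \sqrt{1457}}{373017} \approx -0.62496 + 0.0051165 i$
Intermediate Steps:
$r{\left(f,c \right)} = - \frac{f}{5}$
$K{\left(F,Y \right)} = 952$ ($K{\left(F,Y \right)} = 8 \cdot 119 = 952$)
$m{\left(C,p \right)} = \frac{4 C}{5}$ ($m{\left(C,p \right)} = C - \frac{C}{5} = \frac{4 C}{5}$)
$Q{\left(G \right)} = \frac{4 G}{5}$
$n = - \frac{i \sqrt{1457}}{2914}$ ($n = \frac{1}{\sqrt{952 - 6780}} = \frac{1}{\sqrt{-5828}} = \frac{1}{2 i \sqrt{1457}} = - \frac{i \sqrt{1457}}{2914} \approx - 0.013099 i$)
$\frac{1}{n + Q{\left(R{\left(12 \right)} \right)}} = \frac{1}{- \frac{i \sqrt{1457}}{2914} + \frac{4}{5} \left(-2\right)} = \frac{1}{- \frac{i \sqrt{1457}}{2914} - \frac{8}{5}} = \frac{1}{- \frac{8}{5} - \frac{i \sqrt{1457}}{2914}}$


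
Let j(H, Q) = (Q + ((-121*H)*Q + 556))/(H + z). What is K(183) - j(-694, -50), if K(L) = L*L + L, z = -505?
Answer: 3288594/109 ≈ 30171.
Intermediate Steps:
K(L) = L + L² (K(L) = L² + L = L + L²)
j(H, Q) = (556 + Q - 121*H*Q)/(-505 + H) (j(H, Q) = (Q + ((-121*H)*Q + 556))/(H - 505) = (Q + (-121*H*Q + 556))/(-505 + H) = (Q + (556 - 121*H*Q))/(-505 + H) = (556 + Q - 121*H*Q)/(-505 + H))
K(183) - j(-694, -50) = 183*(1 + 183) - (556 - 50 - 121*(-694)*(-50))/(-505 - 694) = 183*184 - (556 - 50 - 4198700)/(-1199) = 33672 - (-1)*(-4198194)/1199 = 33672 - 1*381654/109 = 33672 - 381654/109 = 3288594/109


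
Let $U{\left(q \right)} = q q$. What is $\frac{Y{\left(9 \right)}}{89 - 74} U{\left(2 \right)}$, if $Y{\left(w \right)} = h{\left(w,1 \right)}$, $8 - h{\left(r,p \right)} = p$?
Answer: $\frac{28}{15} \approx 1.8667$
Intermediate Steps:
$h{\left(r,p \right)} = 8 - p$
$Y{\left(w \right)} = 7$ ($Y{\left(w \right)} = 8 - 1 = 7$)
$U{\left(q \right)} = q^{2}$
$\frac{Y{\left(9 \right)}}{89 - 74} U{\left(2 \right)} = \frac{1}{89 - 74} \cdot 7 \cdot 2^{2} = \frac{1}{15} \cdot 7 \cdot 4 = \frac{7}{15} \cdot 4 = \frac{28}{15}$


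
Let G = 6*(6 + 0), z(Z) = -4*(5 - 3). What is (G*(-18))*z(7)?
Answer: 5184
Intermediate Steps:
z(Z) = -8 (z(Z) = -4*2 = -8)
G = 36 (G = 6*6 = 36)
(G*(-18))*z(7) = (36*(-18))*(-8) = -648*(-8) = 5184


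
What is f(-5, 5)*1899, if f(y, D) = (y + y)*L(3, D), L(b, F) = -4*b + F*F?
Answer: -246870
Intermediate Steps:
L(b, F) = F**2 - 4*b (L(b, F) = -4*b + F**2 = F**2 - 4*b)
f(y, D) = 2*y*(-12 + D**2) (f(y, D) = (y + y)*(D**2 - 4*3) = (2*y)*(D**2 - 12) = (2*y)*(-12 + D**2) = 2*y*(-12 + D**2))
f(-5, 5)*1899 = (2*(-5)*(-12 + 5**2))*1899 = (2*(-5)*(-12 + 25))*1899 = (2*(-5)*13)*1899 = -130*1899 = -246870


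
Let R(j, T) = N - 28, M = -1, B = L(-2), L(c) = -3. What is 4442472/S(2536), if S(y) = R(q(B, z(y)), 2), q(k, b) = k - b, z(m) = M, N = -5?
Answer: -1480824/11 ≈ -1.3462e+5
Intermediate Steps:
B = -3
z(m) = -1
R(j, T) = -33 (R(j, T) = -5 - 28 = -33)
S(y) = -33
4442472/S(2536) = 4442472/(-33) = 4442472*(-1/33) = -1480824/11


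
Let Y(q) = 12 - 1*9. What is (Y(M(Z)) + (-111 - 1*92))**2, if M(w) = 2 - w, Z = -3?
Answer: 40000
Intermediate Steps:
Y(q) = 3 (Y(q) = 12 - 9 = 3)
(Y(M(Z)) + (-111 - 1*92))**2 = (3 + (-111 - 1*92))**2 = (3 + (-111 - 92))**2 = (3 - 203)**2 = (-200)**2 = 40000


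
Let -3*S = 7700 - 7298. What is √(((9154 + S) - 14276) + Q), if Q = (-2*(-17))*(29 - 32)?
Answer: I*√5358 ≈ 73.198*I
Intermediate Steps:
S = -134 (S = -(7700 - 7298)/3 = -⅓*402 = -134)
Q = -102 (Q = 34*(-3) = -102)
√(((9154 + S) - 14276) + Q) = √(((9154 - 134) - 14276) - 102) = √((9020 - 14276) - 102) = √(-5256 - 102) = √(-5358) = I*√5358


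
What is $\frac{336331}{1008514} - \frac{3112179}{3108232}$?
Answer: $- \frac{1046640657607}{1567347743624} \approx -0.66778$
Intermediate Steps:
$\frac{336331}{1008514} - \frac{3112179}{3108232} = - \frac{1046640657607}{1567347743624}$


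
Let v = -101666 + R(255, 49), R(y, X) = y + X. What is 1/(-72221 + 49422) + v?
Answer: -2310952239/22799 ≈ -1.0136e+5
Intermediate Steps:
R(y, X) = X + y
v = -101362 (v = -101666 + (49 + 255) = -101666 + 304 = -101362)
1/(-72221 + 49422) + v = 1/(-72221 + 49422) - 101362 = 1/(-22799) - 101362 = -1/22799 - 101362 = -2310952239/22799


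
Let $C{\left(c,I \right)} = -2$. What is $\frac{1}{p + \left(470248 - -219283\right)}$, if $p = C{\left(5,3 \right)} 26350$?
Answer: $\frac{1}{636831} \approx 1.5703 \cdot 10^{-6}$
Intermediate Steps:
$p = -52700$ ($p = \left(-2\right) 26350 = -52700$)
$\frac{1}{p + \left(470248 - -219283\right)} = \frac{1}{-52700 + \left(470248 - -219283\right)} = \frac{1}{-52700 + \left(470248 + 219283\right)} = \frac{1}{-52700 + 689531} = \frac{1}{636831}$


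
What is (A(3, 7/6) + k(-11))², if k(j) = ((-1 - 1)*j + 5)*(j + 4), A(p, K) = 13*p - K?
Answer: 822649/36 ≈ 22851.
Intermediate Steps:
A(p, K) = -K + 13*p
k(j) = (4 + j)*(5 - 2*j) (k(j) = (-2*j + 5)*(4 + j) = (5 - 2*j)*(4 + j) = (4 + j)*(5 - 2*j))
(A(3, 7/6) + k(-11))² = ((-7/6 + 13*3) + (20 - 3*(-11) - 2*(-11)²))² = ((-7/6 + 39) + (20 + 33 - 2*121))² = ((-1*7/6 + 39) + (20 + 33 - 242))² = ((-7/6 + 39) - 189)² = (227/6 - 189)² = (-907/6)² = 822649/36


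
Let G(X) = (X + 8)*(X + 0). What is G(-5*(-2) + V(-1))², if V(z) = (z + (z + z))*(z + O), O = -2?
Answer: 263169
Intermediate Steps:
V(z) = 3*z*(-2 + z) (V(z) = (z + (z + z))*(z - 2) = (z + 2*z)*(-2 + z) = (3*z)*(-2 + z) = 3*z*(-2 + z))
G(X) = X*(8 + X) (G(X) = (8 + X)*X = X*(8 + X))
G(-5*(-2) + V(-1))² = ((-5*(-2) + 3*(-1)*(-2 - 1))*(8 + (-5*(-2) + 3*(-1)*(-2 - 1))))² = ((10 + 3*(-1)*(-3))*(8 + (10 + 3*(-1)*(-3))))² = ((10 + 9)*(8 + (10 + 9)))² = (19*(8 + 19))² = (19*27)² = 513² = 263169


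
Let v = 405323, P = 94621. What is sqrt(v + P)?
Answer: 2*sqrt(124986) ≈ 707.07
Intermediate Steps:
sqrt(v + P) = sqrt(405323 + 94621) = sqrt(499944) = 2*sqrt(124986)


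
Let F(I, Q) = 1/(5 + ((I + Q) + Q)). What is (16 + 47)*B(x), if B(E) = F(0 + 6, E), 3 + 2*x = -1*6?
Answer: 63/2 ≈ 31.500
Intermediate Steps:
F(I, Q) = 1/(5 + I + 2*Q) (F(I, Q) = 1/(5 + (I + 2*Q)) = 1/(5 + I + 2*Q))
x = -9/2 (x = -3/2 + (-1*6)/2 = -3/2 + (½)*(-6) = -3/2 - 3 = -9/2 ≈ -4.5000)
B(E) = 1/(11 + 2*E) (B(E) = 1/(5 + (0 + 6) + 2*E) = 1/(5 + 6 + 2*E) = 1/(11 + 2*E))
(16 + 47)*B(x) = (16 + 47)/(11 + 2*(-9/2)) = 63/(11 - 9) = 63/2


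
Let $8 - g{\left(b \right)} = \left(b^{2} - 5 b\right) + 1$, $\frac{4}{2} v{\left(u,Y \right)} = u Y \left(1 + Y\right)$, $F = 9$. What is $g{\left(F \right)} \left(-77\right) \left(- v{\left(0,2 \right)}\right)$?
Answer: $0$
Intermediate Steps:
$v{\left(u,Y \right)} = \frac{Y u \left(1 + Y\right)}{2}$ ($v{\left(u,Y \right)} = \frac{u Y \left(1 + Y\right)}{2} = \frac{Y u \left(1 + Y\right)}{2}$)
$g{\left(b \right)} = 7 - b^{2} + 5 b$ ($g{\left(b \right)} = 8 - \left(\left(b^{2} - 5 b\right) + 1\right) = 8 - \left(1 + b^{2} - 5 b\right) = 7 - b^{2} + 5 b$)
$g{\left(F \right)} \left(-77\right) \left(- v{\left(0,2 \right)}\right) = \left(7 - 9^{2} + 5 \cdot 9\right) \left(-77\right) \left(- \frac{2 \cdot 0 \left(1 + 2\right)}{2}\right) = \left(7 - 81 + 45\right) \left(-77\right) \left(- \frac{2 \cdot 0 \cdot 3}{2}\right) = \left(7 - 81 + 45\right) \left(-77\right) \left(\left(-1\right) 0\right) = \left(-29\right) \left(-77\right) 0 = 2233 \cdot 0 = 0$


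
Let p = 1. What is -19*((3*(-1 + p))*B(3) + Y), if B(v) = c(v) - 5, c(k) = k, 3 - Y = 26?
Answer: 437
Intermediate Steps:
Y = -23 (Y = 3 - 1*26 = 3 - 26 = -23)
B(v) = -5 + v (B(v) = v - 5 = -5 + v)
-19*((3*(-1 + p))*B(3) + Y) = -19*((3*(-1 + 1))*(-5 + 3) - 23) = -19*((3*0)*(-2) - 23) = -19*(0*(-2) - 23) = -19*(0 - 23) = -19*(-23) = 437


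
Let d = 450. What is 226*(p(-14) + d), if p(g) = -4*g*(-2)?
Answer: 76388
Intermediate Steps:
p(g) = 8*g
226*(p(-14) + d) = 226*(8*(-14) + 450) = 226*(-112 + 450) = 226*338 = 76388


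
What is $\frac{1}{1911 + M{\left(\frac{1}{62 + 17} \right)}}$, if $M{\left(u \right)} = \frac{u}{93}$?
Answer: $\frac{7347}{14040118} \approx 0.00052329$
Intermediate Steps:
$M{\left(u \right)} = \frac{u}{93}$ ($M{\left(u \right)} = u \frac{1}{93} = \frac{u}{93}$)
$\frac{1}{1911 + M{\left(\frac{1}{62 + 17} \right)}} = \frac{1}{1911 + \frac{1}{93 \left(62 + 17\right)}} = \frac{1}{1911 + \frac{1}{93 \cdot 79}} = \frac{1}{1911 + \frac{1}{93} \cdot \frac{1}{79}} = \frac{1}{1911 + \frac{1}{7347}} = \frac{1}{\frac{14040118}{7347}} = \frac{7347}{14040118}$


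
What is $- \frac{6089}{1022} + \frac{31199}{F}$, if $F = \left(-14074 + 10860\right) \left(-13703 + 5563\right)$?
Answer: $- \frac{79634144531}{13368761560} \approx -5.9567$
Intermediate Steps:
$F = 26161960$ ($F = \left(-3214\right) \left(-8140\right) = 26161960$)
$- \frac{6089}{1022} + \frac{31199}{F} = - \frac{6089}{1022} + \frac{31199}{26161960} = - \frac{79634144531}{13368761560}$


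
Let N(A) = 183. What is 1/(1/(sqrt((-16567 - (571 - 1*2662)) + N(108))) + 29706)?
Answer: 424587858/12612806909749 + I*sqrt(14293)/12612806909749 ≈ 3.3663e-5 + 9.4787e-12*I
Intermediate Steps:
1/(1/(sqrt((-16567 - (571 - 1*2662)) + N(108))) + 29706) = 1/(1/(sqrt((-16567 - (571 - 1*2662)) + 183)) + 29706) = 1/(1/(sqrt((-16567 - (571 - 2662)) + 183)) + 29706) = 1/(1/(sqrt((-16567 - 1*(-2091)) + 183)) + 29706) = 1/(1/(sqrt((-16567 + 2091) + 183)) + 29706) = 1/(1/(sqrt(-14476 + 183)) + 29706) = 1/(1/(sqrt(-14293)) + 29706) = 1/(1/(I*sqrt(14293)) + 29706) = 1/(-I*sqrt(14293)/14293 + 29706) = 1/(29706 - I*sqrt(14293)/14293)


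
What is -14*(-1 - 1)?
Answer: 28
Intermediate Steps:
-14*(-1 - 1) = -14*(-2) = 28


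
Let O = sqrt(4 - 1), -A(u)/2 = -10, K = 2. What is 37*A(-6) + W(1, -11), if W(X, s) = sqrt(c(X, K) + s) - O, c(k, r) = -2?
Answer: 740 - sqrt(3) + I*sqrt(13) ≈ 738.27 + 3.6056*I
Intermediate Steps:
A(u) = 20 (A(u) = -2*(-10) = 20)
O = sqrt(3) ≈ 1.7320
W(X, s) = sqrt(-2 + s) - sqrt(3)
37*A(-6) + W(1, -11) = 37*20 + (sqrt(-2 - 11) - sqrt(3)) = 740 + (sqrt(-13) - sqrt(3)) = 740 + (I*sqrt(13) - sqrt(3)) = 740 + (-sqrt(3) + I*sqrt(13)) = 740 - sqrt(3) + I*sqrt(13)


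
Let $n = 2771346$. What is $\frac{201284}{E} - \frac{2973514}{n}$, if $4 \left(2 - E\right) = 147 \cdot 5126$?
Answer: $- \frac{1117973715313}{522062002461} \approx -2.1415$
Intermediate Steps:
$E = - \frac{376757}{2}$ ($E = 2 - \frac{147 \cdot 5126}{4} = 2 - \frac{376761}{2} = - \frac{376757}{2} \approx -1.8838 \cdot 10^{5}$)
$\frac{201284}{E} - \frac{2973514}{n} = \frac{201284}{- \frac{376757}{2}} - \frac{2973514}{2771346} = 201284 \left(- \frac{2}{376757}\right) - \frac{1486757}{1385673} = - \frac{402568}{376757} - \frac{1486757}{1385673} = - \frac{1117973715313}{522062002461}$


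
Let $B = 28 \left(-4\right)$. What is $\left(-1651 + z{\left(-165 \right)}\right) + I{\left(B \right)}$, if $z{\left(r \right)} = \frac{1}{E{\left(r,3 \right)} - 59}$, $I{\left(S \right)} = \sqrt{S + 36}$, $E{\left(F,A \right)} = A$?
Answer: $- \frac{92457}{56} + 2 i \sqrt{19} \approx -1651.0 + 8.7178 i$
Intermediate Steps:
$B = -112$
$I{\left(S \right)} = \sqrt{36 + S}$
$z{\left(r \right)} = - \frac{1}{56}$ ($z{\left(r \right)} = \frac{1}{3 - 59} = \frac{1}{-56} = - \frac{1}{56}$)
$\left(-1651 + z{\left(-165 \right)}\right) + I{\left(B \right)} = \left(-1651 - \frac{1}{56}\right) + \sqrt{36 - 112} = - \frac{92457}{56} + \sqrt{-76} = - \frac{92457}{56} + 2 i \sqrt{19}$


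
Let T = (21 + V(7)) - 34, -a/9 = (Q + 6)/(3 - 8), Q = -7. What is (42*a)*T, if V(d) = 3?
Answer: 756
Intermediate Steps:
a = -9/5 (a = -9*(-7 + 6)/(3 - 8) = -(-9)/(-5) = -(-9)*(-1)/5 = -9*⅕ = -9/5 ≈ -1.8000)
T = -10 (T = (21 + 3) - 34 = 24 - 34 = -10)
(42*a)*T = (42*(-9/5))*(-10) = -378/5*(-10) = 756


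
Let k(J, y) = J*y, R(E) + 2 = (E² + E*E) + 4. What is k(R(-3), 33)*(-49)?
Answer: -32340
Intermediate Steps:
R(E) = 2 + 2*E² (R(E) = -2 + ((E² + E*E) + 4) = -2 + ((E² + E²) + 4) = -2 + (2*E² + 4) = -2 + (4 + 2*E²) = 2 + 2*E²)
k(R(-3), 33)*(-49) = ((2 + 2*(-3)²)*33)*(-49) = ((2 + 2*9)*33)*(-49) = ((2 + 18)*33)*(-49) = (20*33)*(-49) = 660*(-49) = -32340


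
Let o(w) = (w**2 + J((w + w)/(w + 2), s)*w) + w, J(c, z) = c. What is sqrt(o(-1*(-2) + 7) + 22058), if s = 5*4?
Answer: sqrt(2681690)/11 ≈ 148.87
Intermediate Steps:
s = 20
o(w) = w + w**2 + 2*w**2/(2 + w) (o(w) = (w**2 + ((w + w)/(w + 2))*w) + w = (w**2 + ((2*w)/(2 + w))*w) + w = (w**2 + (2*w/(2 + w))*w) + w = (w**2 + 2*w**2/(2 + w)) + w = w + w**2 + 2*w**2/(2 + w))
sqrt(o(-1*(-2) + 7) + 22058) = sqrt((-1*(-2) + 7)*(2 + (-1*(-2) + 7)**2 + 5*(-1*(-2) + 7))/(2 + (-1*(-2) + 7)) + 22058) = sqrt((2 + 7)*(2 + (2 + 7)**2 + 5*(2 + 7))/(2 + (2 + 7)) + 22058) = sqrt(9*(2 + 9**2 + 5*9)/(2 + 9) + 22058) = sqrt(9*(2 + 81 + 45)/11 + 22058) = sqrt(9*(1/11)*128 + 22058) = sqrt(1152/11 + 22058) = sqrt(243790/11) = sqrt(2681690)/11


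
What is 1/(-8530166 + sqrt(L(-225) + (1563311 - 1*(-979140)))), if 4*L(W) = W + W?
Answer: -17060332/145527458890435 - sqrt(10169354)/145527458890435 ≈ -1.1725e-7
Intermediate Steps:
L(W) = W/2 (L(W) = (W + W)/4 = (2*W)/4 = W/2)
1/(-8530166 + sqrt(L(-225) + (1563311 - 1*(-979140)))) = 1/(-8530166 + sqrt((1/2)*(-225) + (1563311 - 1*(-979140)))) = 1/(-8530166 + sqrt(-225/2 + (1563311 + 979140))) = 1/(-8530166 + sqrt(-225/2 + 2542451)) = 1/(-8530166 + sqrt(5084677/2)) = 1/(-8530166 + sqrt(10169354)/2)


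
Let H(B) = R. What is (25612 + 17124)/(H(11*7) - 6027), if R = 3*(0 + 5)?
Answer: -10684/1503 ≈ -7.1085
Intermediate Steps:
R = 15 (R = 3*5 = 15)
H(B) = 15
(25612 + 17124)/(H(11*7) - 6027) = (25612 + 17124)/(15 - 6027) = 42736/(-6012) = 42736*(-1/6012) = -10684/1503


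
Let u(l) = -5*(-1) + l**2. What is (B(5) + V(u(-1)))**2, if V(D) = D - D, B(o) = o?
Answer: 25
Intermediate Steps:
u(l) = 5 + l**2
V(D) = 0
(B(5) + V(u(-1)))**2 = (5 + 0)**2 = 5**2 = 25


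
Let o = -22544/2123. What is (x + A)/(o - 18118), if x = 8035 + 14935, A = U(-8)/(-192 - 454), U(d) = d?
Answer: -7875601811/6215659867 ≈ -1.2671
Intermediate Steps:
A = 4/323 (A = -8/(-192 - 454) = -8/(-646) = -1/646*(-8) = 4/323 ≈ 0.012384)
x = 22970
o = -22544/2123 (o = -22544*1/2123 = -22544/2123 ≈ -10.619)
(x + A)/(o - 18118) = (22970 + 4/323)/(-22544/2123 - 18118) = 7419314/(323*(-38487058/2123)) = (7419314/323)*(-2123/38487058) = -7875601811/6215659867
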